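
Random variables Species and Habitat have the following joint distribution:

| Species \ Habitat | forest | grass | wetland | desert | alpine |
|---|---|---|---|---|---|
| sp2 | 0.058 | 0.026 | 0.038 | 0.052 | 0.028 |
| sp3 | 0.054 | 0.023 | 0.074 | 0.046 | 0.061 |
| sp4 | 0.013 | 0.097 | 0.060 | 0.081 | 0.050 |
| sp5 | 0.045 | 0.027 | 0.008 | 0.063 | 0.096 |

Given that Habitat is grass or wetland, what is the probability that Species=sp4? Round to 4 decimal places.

P(Habitat=grass) = 0.026 + 0.023 + 0.097 + 0.027 = 0.173.
P(Habitat=wetland) = 0.038 + 0.074 + 0.060 + 0.008 = 0.180.
P(Habitat ∈ {grass, wetland}) = 0.173 + 0.180 = 0.353; P(Species=sp4, Habitat ∈ {grass, wetland}) = 0.097 + 0.060 = 0.157.
P(Species=sp4 | Habitat ∈ {grass, wetland}) = 0.157/0.353 = 0.4448.

0.4448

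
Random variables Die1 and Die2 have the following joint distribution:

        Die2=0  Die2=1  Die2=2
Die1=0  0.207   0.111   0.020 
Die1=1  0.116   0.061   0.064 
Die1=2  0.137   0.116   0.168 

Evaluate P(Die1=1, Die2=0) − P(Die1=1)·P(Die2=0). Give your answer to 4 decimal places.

0.0051

P(Die1=1) = 0.116 + 0.061 + 0.064 = 0.241.
P(Die2=0) = 0.207 + 0.116 + 0.137 = 0.460.
P(Die1=1, Die2=0) − P(Die1=1)P(Die2=0) = 0.116 − 0.241×0.460 = 0.0051.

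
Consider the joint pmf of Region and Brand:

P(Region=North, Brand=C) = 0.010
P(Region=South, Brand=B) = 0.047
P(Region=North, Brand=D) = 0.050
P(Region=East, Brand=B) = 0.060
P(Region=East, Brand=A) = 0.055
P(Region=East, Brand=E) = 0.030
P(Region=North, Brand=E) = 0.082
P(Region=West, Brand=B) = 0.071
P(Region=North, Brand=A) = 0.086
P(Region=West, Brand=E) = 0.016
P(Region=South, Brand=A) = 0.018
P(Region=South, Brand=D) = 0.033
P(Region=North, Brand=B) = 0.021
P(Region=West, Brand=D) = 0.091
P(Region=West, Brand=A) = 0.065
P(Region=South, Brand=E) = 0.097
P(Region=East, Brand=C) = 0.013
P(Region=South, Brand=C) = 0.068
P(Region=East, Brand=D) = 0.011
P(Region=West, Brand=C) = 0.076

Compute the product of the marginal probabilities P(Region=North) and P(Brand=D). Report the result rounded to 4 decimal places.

0.0461

P(Region=North) = 0.086 + 0.021 + 0.010 + 0.050 + 0.082 = 0.249.
P(Brand=D) = 0.050 + 0.033 + 0.011 + 0.091 = 0.185.
Product: 0.249 × 0.185 = 0.0461.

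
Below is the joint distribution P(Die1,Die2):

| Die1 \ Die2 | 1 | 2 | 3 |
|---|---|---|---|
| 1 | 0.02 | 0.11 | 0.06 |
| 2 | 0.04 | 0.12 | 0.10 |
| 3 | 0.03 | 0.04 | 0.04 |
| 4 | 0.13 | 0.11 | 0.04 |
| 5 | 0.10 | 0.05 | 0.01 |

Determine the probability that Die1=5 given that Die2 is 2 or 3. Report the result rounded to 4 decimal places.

0.0882

P(Die2=2) = 0.11 + 0.12 + 0.04 + 0.11 + 0.05 = 0.43.
P(Die2=3) = 0.06 + 0.10 + 0.04 + 0.04 + 0.01 = 0.25.
P(Die2 ∈ {2, 3}) = 0.43 + 0.25 = 0.68; P(Die1=5, Die2 ∈ {2, 3}) = 0.05 + 0.01 = 0.06.
P(Die1=5 | Die2 ∈ {2, 3}) = 0.06/0.68 = 0.0882.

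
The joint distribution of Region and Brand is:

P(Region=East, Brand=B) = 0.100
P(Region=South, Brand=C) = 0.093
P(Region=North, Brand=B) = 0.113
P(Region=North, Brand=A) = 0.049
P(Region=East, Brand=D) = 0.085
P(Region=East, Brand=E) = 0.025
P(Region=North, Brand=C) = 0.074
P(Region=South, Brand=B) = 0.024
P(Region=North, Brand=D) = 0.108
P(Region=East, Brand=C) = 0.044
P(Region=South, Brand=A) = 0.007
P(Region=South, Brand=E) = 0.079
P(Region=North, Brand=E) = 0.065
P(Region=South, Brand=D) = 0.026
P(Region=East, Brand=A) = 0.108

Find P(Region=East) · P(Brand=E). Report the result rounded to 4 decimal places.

P(Region=East) = 0.108 + 0.100 + 0.044 + 0.085 + 0.025 = 0.362.
P(Brand=E) = 0.065 + 0.079 + 0.025 = 0.169.
Product: 0.362 × 0.169 = 0.0612.

0.0612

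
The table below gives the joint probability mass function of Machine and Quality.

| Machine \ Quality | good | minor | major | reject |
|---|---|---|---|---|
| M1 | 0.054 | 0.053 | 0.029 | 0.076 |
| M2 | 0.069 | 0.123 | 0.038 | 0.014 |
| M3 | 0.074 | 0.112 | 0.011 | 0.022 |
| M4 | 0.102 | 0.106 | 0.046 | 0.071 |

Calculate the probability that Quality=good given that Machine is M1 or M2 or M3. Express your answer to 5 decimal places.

P(Machine=M1) = 0.054 + 0.053 + 0.029 + 0.076 = 0.212.
P(Machine=M2) = 0.069 + 0.123 + 0.038 + 0.014 = 0.244.
P(Machine=M3) = 0.074 + 0.112 + 0.011 + 0.022 = 0.219.
P(Machine ∈ {M1, M2, M3}) = 0.212 + 0.244 + 0.219 = 0.675; P(Quality=good, Machine ∈ {M1, M2, M3}) = 0.054 + 0.069 + 0.074 = 0.197.
P(Quality=good | Machine ∈ {M1, M2, M3}) = 0.197/0.675 = 0.29185.

0.29185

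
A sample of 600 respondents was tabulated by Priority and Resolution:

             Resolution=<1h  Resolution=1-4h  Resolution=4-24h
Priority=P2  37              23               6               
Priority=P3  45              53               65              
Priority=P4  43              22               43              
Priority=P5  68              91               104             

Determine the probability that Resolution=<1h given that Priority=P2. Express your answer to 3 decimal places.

0.561

Total with Priority=P2: 37 + 23 + 6 = 66.
P(Resolution=<1h | Priority=P2) = 37/66 = 0.561.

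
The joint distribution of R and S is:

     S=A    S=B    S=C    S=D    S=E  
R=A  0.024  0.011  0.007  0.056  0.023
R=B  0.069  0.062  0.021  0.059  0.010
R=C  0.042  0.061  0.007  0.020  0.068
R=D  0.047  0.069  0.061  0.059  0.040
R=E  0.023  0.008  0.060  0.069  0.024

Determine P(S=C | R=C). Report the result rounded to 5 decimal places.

0.03535

P(R=C) = 0.042 + 0.061 + 0.007 + 0.020 + 0.068 = 0.198.
P(S=C | R=C) = 0.007/0.198 = 0.03535.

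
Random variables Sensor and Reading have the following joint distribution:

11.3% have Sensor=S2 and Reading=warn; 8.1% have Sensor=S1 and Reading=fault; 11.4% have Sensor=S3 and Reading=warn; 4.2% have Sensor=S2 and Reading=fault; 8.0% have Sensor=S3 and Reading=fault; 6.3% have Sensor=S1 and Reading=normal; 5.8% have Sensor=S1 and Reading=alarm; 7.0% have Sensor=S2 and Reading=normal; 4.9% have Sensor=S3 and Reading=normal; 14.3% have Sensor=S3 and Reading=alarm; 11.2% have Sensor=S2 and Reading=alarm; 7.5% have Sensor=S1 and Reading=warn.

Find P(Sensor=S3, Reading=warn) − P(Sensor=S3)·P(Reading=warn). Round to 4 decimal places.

-0.0026

P(Sensor=S3) = 0.049 + 0.114 + 0.143 + 0.080 = 0.386.
P(Reading=warn) = 0.075 + 0.113 + 0.114 = 0.302.
P(Sensor=S3, Reading=warn) − P(Sensor=S3)P(Reading=warn) = 0.114 − 0.386×0.302 = -0.0026.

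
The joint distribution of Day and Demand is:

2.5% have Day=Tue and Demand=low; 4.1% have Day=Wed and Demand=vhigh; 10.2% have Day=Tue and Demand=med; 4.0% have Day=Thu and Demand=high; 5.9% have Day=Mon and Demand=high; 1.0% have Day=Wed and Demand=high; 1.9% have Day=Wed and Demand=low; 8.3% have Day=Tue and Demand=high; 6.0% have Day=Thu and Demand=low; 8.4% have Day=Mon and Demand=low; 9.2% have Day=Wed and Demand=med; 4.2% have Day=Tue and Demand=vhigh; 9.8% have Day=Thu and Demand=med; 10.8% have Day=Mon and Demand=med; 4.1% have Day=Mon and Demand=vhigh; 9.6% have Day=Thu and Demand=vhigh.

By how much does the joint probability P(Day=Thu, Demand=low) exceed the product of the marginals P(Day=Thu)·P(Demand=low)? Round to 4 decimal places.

P(Day=Thu) = 0.060 + 0.098 + 0.040 + 0.096 = 0.294.
P(Demand=low) = 0.084 + 0.025 + 0.019 + 0.060 = 0.188.
P(Day=Thu, Demand=low) − P(Day=Thu)P(Demand=low) = 0.060 − 0.294×0.188 = 0.0047.

0.0047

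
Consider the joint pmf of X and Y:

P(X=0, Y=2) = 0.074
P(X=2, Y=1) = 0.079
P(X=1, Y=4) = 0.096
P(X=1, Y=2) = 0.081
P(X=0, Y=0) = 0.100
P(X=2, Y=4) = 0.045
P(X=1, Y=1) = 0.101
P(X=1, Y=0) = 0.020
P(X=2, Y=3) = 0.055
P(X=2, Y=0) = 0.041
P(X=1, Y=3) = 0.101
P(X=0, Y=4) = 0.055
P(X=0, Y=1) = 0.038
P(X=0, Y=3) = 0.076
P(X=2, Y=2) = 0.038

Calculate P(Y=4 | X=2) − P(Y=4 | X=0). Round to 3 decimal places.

P(X=2) = 0.041 + 0.079 + 0.038 + 0.055 + 0.045 = 0.258; P(Y=4 | X=2) = 0.045/0.258 = 0.1744.
P(X=0) = 0.100 + 0.038 + 0.074 + 0.076 + 0.055 = 0.343; P(Y=4 | X=0) = 0.055/0.343 = 0.1603.
Difference = 0.014.

0.014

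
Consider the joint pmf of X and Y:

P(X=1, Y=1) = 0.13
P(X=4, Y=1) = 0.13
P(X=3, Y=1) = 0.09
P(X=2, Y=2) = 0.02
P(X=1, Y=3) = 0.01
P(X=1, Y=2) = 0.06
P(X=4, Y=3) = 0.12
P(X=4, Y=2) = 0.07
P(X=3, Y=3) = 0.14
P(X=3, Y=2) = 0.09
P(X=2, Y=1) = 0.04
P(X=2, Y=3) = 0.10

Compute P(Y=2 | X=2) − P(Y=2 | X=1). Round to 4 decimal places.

-0.1750

P(X=2) = 0.04 + 0.02 + 0.10 = 0.16; P(Y=2 | X=2) = 0.02/0.16 = 0.12500.
P(X=1) = 0.13 + 0.06 + 0.01 = 0.20; P(Y=2 | X=1) = 0.06/0.20 = 0.30000.
Difference = -0.1750.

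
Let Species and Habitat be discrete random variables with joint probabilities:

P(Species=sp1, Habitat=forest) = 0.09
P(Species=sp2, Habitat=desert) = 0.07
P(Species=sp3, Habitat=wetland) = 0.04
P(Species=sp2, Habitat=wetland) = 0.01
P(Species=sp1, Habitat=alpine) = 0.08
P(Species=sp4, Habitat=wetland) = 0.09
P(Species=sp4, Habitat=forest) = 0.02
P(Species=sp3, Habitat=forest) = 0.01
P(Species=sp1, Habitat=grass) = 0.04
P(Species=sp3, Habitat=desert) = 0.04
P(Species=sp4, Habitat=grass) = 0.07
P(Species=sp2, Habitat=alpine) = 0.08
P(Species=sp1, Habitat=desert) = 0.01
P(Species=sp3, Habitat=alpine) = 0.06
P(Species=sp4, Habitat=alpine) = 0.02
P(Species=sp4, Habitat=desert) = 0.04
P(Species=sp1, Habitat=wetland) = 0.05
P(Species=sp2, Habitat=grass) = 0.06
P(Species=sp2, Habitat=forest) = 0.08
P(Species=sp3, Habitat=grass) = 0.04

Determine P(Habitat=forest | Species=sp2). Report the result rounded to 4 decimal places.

P(Species=sp2) = 0.08 + 0.06 + 0.01 + 0.07 + 0.08 = 0.30.
P(Habitat=forest | Species=sp2) = 0.08/0.30 = 0.2667.

0.2667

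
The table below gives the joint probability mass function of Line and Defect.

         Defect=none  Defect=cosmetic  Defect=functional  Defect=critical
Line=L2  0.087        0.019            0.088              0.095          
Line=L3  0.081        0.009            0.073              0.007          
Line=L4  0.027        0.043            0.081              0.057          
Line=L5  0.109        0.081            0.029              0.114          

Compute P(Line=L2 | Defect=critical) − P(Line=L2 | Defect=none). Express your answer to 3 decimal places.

0.062

P(Defect=critical) = 0.095 + 0.007 + 0.057 + 0.114 = 0.273; P(Line=L2 | Defect=critical) = 0.095/0.273 = 0.3480.
P(Defect=none) = 0.087 + 0.081 + 0.027 + 0.109 = 0.304; P(Line=L2 | Defect=none) = 0.087/0.304 = 0.2862.
Difference = 0.062.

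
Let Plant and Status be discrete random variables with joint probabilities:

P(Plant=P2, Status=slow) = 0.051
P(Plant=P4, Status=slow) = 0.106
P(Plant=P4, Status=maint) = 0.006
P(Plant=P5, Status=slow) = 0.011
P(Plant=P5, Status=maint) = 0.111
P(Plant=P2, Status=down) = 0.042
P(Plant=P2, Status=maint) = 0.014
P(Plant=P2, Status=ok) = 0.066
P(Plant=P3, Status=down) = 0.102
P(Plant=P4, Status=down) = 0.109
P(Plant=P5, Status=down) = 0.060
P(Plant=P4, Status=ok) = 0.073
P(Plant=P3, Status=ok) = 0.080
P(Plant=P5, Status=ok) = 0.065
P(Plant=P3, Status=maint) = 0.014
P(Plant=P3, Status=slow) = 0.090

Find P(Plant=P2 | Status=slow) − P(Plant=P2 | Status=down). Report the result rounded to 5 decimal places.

0.06349

P(Status=slow) = 0.051 + 0.090 + 0.106 + 0.011 = 0.258; P(Plant=P2 | Status=slow) = 0.051/0.258 = 0.197674.
P(Status=down) = 0.042 + 0.102 + 0.109 + 0.060 = 0.313; P(Plant=P2 | Status=down) = 0.042/0.313 = 0.134185.
Difference = 0.06349.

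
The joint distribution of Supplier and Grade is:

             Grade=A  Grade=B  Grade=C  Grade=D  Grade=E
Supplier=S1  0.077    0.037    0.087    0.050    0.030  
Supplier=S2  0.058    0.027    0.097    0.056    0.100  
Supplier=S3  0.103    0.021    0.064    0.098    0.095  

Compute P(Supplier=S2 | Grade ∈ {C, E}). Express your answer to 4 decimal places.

P(Grade=C) = 0.087 + 0.097 + 0.064 = 0.248.
P(Grade=E) = 0.030 + 0.100 + 0.095 = 0.225.
P(Grade ∈ {C, E}) = 0.248 + 0.225 = 0.473; P(Supplier=S2, Grade ∈ {C, E}) = 0.097 + 0.100 = 0.197.
P(Supplier=S2 | Grade ∈ {C, E}) = 0.197/0.473 = 0.4165.

0.4165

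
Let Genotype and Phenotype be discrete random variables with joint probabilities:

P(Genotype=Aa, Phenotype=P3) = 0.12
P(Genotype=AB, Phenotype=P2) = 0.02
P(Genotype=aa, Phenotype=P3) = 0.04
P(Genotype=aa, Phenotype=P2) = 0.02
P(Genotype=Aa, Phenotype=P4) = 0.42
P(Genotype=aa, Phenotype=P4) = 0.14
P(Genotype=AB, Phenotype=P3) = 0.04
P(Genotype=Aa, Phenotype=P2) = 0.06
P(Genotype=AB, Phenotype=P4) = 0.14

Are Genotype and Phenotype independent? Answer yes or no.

Every cell satisfies P(Genotype,Phenotype) = P(Genotype)·P(Phenotype). For instance P(Genotype=Aa) = 0.60, P(Phenotype=P2) = 0.10, and 0.60×0.10 = 0.06 matches the joint entry. So Genotype and Phenotype are independent.

yes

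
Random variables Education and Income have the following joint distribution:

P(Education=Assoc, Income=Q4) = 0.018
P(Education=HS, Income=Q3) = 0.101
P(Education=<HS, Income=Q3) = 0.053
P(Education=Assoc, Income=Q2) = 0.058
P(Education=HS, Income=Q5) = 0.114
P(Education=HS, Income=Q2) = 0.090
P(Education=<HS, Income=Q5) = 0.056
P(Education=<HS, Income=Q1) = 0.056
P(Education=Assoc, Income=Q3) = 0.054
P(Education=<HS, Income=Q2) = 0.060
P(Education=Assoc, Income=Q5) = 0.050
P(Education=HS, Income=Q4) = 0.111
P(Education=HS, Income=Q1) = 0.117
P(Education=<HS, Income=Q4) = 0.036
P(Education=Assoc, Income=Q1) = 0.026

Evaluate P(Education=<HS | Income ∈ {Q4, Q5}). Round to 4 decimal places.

P(Income=Q4) = 0.036 + 0.111 + 0.018 = 0.165.
P(Income=Q5) = 0.056 + 0.114 + 0.050 = 0.220.
P(Income ∈ {Q4, Q5}) = 0.165 + 0.220 = 0.385; P(Education=<HS, Income ∈ {Q4, Q5}) = 0.036 + 0.056 = 0.092.
P(Education=<HS | Income ∈ {Q4, Q5}) = 0.092/0.385 = 0.2390.

0.2390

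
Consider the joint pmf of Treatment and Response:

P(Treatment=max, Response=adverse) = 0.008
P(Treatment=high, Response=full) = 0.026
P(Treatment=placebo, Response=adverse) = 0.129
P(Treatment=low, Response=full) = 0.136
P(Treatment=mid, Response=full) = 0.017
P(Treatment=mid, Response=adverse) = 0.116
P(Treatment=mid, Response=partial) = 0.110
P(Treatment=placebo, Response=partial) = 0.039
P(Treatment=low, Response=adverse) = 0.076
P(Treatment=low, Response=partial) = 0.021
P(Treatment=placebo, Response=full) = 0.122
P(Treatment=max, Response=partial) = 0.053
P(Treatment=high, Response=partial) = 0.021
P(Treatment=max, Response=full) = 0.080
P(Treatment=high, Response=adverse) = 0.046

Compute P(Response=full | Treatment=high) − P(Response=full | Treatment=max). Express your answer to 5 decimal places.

P(Treatment=high) = 0.021 + 0.026 + 0.046 = 0.093; P(Response=full | Treatment=high) = 0.026/0.093 = 0.279570.
P(Treatment=max) = 0.053 + 0.080 + 0.008 = 0.141; P(Response=full | Treatment=max) = 0.080/0.141 = 0.567376.
Difference = -0.28781.

-0.28781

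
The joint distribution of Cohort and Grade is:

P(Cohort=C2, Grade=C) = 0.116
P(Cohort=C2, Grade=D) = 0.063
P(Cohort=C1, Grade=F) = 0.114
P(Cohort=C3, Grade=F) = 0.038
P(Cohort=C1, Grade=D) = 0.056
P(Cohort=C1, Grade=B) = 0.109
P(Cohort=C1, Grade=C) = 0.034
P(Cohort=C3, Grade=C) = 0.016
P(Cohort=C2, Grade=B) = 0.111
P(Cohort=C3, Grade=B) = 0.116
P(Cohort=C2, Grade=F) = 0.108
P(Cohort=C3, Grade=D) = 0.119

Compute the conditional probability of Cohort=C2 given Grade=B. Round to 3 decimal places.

0.330

P(Grade=B) = 0.109 + 0.111 + 0.116 = 0.336.
P(Cohort=C2 | Grade=B) = 0.111/0.336 = 0.330.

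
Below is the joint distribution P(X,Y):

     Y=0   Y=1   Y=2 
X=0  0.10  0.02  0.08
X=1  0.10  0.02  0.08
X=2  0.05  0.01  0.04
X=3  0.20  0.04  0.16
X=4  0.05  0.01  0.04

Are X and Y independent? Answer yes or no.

Every cell satisfies P(X,Y) = P(X)·P(Y). For instance P(X=1) = 0.20, P(Y=0) = 0.50, and 0.20×0.50 = 0.10 matches the joint entry. So X and Y are independent.

yes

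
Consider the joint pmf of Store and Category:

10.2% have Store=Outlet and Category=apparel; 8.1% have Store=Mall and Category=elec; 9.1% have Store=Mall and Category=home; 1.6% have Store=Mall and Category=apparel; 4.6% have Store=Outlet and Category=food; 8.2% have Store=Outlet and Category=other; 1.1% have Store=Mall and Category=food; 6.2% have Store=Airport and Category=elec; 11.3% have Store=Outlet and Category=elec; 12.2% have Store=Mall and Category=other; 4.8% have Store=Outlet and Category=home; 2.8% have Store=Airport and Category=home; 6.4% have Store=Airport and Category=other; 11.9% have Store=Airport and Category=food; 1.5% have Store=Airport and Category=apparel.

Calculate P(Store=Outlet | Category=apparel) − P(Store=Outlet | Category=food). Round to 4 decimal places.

0.5056

P(Category=apparel) = 0.016 + 0.015 + 0.102 = 0.133; P(Store=Outlet | Category=apparel) = 0.102/0.133 = 0.76692.
P(Category=food) = 0.011 + 0.119 + 0.046 = 0.176; P(Store=Outlet | Category=food) = 0.046/0.176 = 0.26136.
Difference = 0.5056.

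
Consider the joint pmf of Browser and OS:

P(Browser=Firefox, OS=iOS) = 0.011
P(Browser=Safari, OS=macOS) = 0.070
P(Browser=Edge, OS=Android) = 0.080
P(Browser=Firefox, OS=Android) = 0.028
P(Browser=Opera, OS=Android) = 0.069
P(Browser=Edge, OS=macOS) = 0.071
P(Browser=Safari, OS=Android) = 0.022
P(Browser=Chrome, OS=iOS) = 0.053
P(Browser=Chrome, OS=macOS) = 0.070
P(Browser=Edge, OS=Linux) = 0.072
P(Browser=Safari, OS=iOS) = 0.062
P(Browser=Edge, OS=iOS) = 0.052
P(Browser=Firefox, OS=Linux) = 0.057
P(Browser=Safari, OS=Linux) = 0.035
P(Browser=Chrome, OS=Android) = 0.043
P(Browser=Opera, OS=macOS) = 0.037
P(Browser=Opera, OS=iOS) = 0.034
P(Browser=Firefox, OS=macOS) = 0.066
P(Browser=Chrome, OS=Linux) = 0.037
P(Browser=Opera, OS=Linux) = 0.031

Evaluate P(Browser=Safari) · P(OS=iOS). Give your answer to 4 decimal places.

P(Browser=Safari) = 0.070 + 0.035 + 0.062 + 0.022 = 0.189.
P(OS=iOS) = 0.053 + 0.011 + 0.062 + 0.052 + 0.034 = 0.212.
Product: 0.189 × 0.212 = 0.0401.

0.0401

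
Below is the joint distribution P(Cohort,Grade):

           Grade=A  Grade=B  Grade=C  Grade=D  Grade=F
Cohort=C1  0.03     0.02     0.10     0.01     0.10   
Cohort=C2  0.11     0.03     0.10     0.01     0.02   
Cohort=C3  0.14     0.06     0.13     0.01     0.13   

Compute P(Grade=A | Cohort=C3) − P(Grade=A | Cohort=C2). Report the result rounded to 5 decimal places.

-0.10954

P(Cohort=C3) = 0.14 + 0.06 + 0.13 + 0.01 + 0.13 = 0.47; P(Grade=A | Cohort=C3) = 0.14/0.47 = 0.297872.
P(Cohort=C2) = 0.11 + 0.03 + 0.10 + 0.01 + 0.02 = 0.27; P(Grade=A | Cohort=C2) = 0.11/0.27 = 0.407407.
Difference = -0.10954.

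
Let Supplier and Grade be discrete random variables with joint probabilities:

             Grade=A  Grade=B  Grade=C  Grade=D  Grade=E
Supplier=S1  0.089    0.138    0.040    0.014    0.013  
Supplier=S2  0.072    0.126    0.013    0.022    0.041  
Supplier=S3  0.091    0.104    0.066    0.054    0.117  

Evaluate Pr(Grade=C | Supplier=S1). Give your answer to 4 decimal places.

0.1361

P(Supplier=S1) = 0.089 + 0.138 + 0.040 + 0.014 + 0.013 = 0.294.
P(Grade=C | Supplier=S1) = 0.040/0.294 = 0.1361.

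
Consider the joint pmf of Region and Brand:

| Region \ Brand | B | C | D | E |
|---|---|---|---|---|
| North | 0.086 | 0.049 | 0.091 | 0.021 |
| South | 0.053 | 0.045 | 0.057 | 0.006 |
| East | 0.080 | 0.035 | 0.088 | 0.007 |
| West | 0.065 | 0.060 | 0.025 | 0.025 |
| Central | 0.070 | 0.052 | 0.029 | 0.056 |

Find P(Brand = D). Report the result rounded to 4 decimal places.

P(Brand=D) = 0.091 + 0.057 + 0.088 + 0.025 + 0.029 = 0.290.

0.2900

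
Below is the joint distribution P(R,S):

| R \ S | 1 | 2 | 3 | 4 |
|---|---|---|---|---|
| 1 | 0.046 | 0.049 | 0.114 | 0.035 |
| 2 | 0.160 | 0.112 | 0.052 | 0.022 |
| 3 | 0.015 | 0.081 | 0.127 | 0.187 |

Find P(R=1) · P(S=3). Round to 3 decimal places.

P(R=1) = 0.046 + 0.049 + 0.114 + 0.035 = 0.244.
P(S=3) = 0.114 + 0.052 + 0.127 = 0.293.
Product: 0.244 × 0.293 = 0.071.

0.071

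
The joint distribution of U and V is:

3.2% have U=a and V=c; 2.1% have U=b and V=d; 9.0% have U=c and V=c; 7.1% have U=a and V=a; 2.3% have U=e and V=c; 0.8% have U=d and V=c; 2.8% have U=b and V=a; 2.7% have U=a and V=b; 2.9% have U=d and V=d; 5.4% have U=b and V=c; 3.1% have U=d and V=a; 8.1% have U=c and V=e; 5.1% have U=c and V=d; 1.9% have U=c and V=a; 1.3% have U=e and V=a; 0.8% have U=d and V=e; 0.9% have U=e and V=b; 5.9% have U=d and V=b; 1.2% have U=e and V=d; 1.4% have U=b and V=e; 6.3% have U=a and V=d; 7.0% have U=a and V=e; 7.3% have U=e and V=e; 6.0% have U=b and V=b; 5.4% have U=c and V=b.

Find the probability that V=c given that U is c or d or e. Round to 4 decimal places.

0.2161

P(U=c) = 0.019 + 0.054 + 0.090 + 0.051 + 0.081 = 0.295.
P(U=d) = 0.031 + 0.059 + 0.008 + 0.029 + 0.008 = 0.135.
P(U=e) = 0.013 + 0.009 + 0.023 + 0.012 + 0.073 = 0.130.
P(U ∈ {c, d, e}) = 0.295 + 0.135 + 0.130 = 0.560; P(V=c, U ∈ {c, d, e}) = 0.090 + 0.008 + 0.023 = 0.121.
P(V=c | U ∈ {c, d, e}) = 0.121/0.560 = 0.2161.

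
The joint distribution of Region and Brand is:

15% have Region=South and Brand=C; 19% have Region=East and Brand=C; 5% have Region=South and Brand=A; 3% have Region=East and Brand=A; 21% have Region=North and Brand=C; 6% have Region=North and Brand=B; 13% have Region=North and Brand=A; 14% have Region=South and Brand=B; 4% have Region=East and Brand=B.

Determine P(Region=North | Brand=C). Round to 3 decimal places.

P(Brand=C) = 0.21 + 0.15 + 0.19 = 0.55.
P(Region=North | Brand=C) = 0.21/0.55 = 0.382.

0.382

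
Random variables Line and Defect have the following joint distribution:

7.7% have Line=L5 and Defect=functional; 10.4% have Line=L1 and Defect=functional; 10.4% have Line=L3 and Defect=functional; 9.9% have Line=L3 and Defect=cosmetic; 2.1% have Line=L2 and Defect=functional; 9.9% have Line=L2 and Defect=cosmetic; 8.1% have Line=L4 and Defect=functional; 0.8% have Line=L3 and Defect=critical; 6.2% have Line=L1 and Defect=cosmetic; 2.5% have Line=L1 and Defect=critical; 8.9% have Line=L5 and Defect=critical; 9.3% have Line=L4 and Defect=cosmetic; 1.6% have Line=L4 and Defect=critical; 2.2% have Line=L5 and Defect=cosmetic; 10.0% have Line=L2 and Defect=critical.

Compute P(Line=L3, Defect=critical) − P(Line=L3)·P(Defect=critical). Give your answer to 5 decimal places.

-0.04222

P(Line=L3) = 0.099 + 0.104 + 0.008 = 0.211.
P(Defect=critical) = 0.025 + 0.100 + 0.008 + 0.016 + 0.089 = 0.238.
P(Line=L3, Defect=critical) − P(Line=L3)P(Defect=critical) = 0.008 − 0.211×0.238 = -0.04222.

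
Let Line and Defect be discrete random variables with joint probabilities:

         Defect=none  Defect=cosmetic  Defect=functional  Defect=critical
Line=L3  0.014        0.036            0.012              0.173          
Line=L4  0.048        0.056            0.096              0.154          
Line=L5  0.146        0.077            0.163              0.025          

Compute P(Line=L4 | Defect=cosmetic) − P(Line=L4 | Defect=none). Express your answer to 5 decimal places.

P(Defect=cosmetic) = 0.036 + 0.056 + 0.077 = 0.169; P(Line=L4 | Defect=cosmetic) = 0.056/0.169 = 0.331361.
P(Defect=none) = 0.014 + 0.048 + 0.146 = 0.208; P(Line=L4 | Defect=none) = 0.048/0.208 = 0.230769.
Difference = 0.10059.

0.10059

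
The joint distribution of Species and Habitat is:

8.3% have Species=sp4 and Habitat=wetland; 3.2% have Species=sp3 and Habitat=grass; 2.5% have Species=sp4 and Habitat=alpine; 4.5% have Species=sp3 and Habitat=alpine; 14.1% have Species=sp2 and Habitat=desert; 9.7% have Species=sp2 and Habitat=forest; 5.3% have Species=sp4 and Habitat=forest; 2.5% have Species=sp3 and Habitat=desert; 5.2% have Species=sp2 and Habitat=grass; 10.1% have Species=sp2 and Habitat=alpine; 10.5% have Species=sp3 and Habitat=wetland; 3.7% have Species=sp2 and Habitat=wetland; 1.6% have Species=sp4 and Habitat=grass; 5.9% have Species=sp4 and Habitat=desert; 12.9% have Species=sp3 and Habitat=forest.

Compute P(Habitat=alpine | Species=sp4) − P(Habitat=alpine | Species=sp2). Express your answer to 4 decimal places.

-0.1300

P(Species=sp4) = 0.053 + 0.016 + 0.083 + 0.059 + 0.025 = 0.236; P(Habitat=alpine | Species=sp4) = 0.025/0.236 = 0.10593.
P(Species=sp2) = 0.097 + 0.052 + 0.037 + 0.141 + 0.101 = 0.428; P(Habitat=alpine | Species=sp2) = 0.101/0.428 = 0.23598.
Difference = -0.1300.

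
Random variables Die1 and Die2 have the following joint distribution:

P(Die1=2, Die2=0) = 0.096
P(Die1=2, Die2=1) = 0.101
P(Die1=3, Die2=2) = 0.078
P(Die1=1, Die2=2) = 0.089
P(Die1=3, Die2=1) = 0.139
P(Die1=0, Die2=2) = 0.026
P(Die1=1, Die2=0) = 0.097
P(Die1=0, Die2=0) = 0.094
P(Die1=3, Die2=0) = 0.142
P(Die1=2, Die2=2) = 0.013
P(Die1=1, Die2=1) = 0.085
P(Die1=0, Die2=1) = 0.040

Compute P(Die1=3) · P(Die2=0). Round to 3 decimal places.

P(Die1=3) = 0.142 + 0.139 + 0.078 = 0.359.
P(Die2=0) = 0.094 + 0.097 + 0.096 + 0.142 = 0.429.
Product: 0.359 × 0.429 = 0.154.

0.154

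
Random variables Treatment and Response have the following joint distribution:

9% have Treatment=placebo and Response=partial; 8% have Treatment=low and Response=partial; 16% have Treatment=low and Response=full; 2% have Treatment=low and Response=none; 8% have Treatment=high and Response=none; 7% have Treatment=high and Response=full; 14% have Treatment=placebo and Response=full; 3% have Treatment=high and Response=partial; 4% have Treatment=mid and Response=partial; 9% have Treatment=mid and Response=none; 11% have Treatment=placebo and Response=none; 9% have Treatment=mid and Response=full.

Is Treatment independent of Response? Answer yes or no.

no

P(Treatment=low) = 0.26 and P(Response=none) = 0.30, so their product is 0.0780, but P(Treatment=low, Response=none) = 0.02. Since these differ, Treatment and Response are not independent.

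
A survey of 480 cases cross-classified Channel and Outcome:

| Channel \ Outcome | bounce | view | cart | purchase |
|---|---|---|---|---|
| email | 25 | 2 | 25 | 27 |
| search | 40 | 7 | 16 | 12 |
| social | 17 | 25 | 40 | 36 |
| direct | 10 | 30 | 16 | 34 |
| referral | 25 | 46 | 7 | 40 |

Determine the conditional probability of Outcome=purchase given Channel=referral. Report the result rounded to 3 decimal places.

Total with Channel=referral: 25 + 46 + 7 + 40 = 118.
P(Outcome=purchase | Channel=referral) = 40/118 = 0.339.

0.339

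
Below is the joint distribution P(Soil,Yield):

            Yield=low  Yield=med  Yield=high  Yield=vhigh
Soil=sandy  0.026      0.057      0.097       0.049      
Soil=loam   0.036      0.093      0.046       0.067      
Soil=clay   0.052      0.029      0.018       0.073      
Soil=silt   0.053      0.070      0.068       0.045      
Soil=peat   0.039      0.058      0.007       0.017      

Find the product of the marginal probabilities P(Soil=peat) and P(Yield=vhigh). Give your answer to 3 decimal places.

0.030

P(Soil=peat) = 0.039 + 0.058 + 0.007 + 0.017 = 0.121.
P(Yield=vhigh) = 0.049 + 0.067 + 0.073 + 0.045 + 0.017 = 0.251.
Product: 0.121 × 0.251 = 0.030.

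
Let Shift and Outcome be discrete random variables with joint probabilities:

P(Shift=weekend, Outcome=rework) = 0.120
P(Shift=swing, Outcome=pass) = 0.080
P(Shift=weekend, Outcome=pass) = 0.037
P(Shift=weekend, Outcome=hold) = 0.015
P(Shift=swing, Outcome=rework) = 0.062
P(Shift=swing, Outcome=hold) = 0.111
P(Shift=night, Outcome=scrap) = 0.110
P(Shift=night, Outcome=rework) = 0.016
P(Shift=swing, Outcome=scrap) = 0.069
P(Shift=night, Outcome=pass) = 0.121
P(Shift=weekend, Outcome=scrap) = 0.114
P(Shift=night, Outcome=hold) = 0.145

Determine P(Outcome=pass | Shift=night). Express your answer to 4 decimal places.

P(Shift=night) = 0.121 + 0.016 + 0.110 + 0.145 = 0.392.
P(Outcome=pass | Shift=night) = 0.121/0.392 = 0.3087.

0.3087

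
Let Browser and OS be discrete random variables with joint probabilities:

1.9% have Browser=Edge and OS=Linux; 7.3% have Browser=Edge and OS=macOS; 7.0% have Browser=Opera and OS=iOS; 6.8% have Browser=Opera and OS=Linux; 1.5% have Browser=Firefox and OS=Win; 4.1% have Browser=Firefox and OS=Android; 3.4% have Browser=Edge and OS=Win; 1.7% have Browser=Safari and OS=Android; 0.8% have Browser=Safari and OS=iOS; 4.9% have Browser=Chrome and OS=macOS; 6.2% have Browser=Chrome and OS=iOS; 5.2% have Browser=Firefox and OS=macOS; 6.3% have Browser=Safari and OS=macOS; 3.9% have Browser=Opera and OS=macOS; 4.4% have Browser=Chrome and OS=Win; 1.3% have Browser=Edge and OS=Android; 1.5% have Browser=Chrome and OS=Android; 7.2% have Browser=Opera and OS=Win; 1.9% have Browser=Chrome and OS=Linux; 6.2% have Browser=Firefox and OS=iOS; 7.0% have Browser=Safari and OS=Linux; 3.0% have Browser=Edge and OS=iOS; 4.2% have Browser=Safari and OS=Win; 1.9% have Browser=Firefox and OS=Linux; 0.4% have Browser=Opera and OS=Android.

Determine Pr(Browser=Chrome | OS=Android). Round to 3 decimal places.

0.167

P(OS=Android) = 0.015 + 0.041 + 0.017 + 0.013 + 0.004 = 0.090.
P(Browser=Chrome | OS=Android) = 0.015/0.090 = 0.167.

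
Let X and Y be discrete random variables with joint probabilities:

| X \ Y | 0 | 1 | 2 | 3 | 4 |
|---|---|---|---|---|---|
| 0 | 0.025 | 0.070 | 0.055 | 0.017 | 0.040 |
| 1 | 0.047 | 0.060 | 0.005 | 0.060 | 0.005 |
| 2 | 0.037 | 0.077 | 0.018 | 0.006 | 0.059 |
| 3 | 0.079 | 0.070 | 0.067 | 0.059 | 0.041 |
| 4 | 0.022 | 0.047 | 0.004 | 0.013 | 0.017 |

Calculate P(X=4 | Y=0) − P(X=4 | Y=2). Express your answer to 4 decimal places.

0.0779

P(Y=0) = 0.025 + 0.047 + 0.037 + 0.079 + 0.022 = 0.210; P(X=4 | Y=0) = 0.022/0.210 = 0.10476.
P(Y=2) = 0.055 + 0.005 + 0.018 + 0.067 + 0.004 = 0.149; P(X=4 | Y=2) = 0.004/0.149 = 0.02685.
Difference = 0.0779.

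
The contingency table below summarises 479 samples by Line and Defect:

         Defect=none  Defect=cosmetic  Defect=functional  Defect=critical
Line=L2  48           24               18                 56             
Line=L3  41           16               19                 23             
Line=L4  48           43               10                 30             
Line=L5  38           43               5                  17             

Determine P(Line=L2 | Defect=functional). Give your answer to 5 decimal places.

Total with Defect=functional: 18 + 19 + 10 + 5 = 52.
P(Line=L2 | Defect=functional) = 18/52 = 0.34615.

0.34615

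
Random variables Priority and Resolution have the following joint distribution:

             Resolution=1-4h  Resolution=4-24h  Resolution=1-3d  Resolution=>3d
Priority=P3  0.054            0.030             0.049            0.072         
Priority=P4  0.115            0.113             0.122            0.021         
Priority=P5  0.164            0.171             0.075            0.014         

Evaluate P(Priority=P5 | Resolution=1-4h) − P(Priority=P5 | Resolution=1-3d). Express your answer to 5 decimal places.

0.18761

P(Resolution=1-4h) = 0.054 + 0.115 + 0.164 = 0.333; P(Priority=P5 | Resolution=1-4h) = 0.164/0.333 = 0.492492.
P(Resolution=1-3d) = 0.049 + 0.122 + 0.075 = 0.246; P(Priority=P5 | Resolution=1-3d) = 0.075/0.246 = 0.304878.
Difference = 0.18761.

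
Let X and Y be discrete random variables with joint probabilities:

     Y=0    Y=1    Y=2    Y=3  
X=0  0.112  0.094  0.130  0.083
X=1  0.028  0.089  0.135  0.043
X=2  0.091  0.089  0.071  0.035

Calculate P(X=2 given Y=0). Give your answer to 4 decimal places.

P(Y=0) = 0.112 + 0.028 + 0.091 = 0.231.
P(X=2 | Y=0) = 0.091/0.231 = 0.3939.

0.3939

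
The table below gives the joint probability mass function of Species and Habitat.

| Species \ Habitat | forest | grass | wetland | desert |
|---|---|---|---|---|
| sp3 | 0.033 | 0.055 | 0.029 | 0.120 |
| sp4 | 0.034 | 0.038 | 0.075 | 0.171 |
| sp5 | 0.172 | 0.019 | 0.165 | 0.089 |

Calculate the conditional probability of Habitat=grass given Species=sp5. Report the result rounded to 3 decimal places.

P(Species=sp5) = 0.172 + 0.019 + 0.165 + 0.089 = 0.445.
P(Habitat=grass | Species=sp5) = 0.019/0.445 = 0.043.

0.043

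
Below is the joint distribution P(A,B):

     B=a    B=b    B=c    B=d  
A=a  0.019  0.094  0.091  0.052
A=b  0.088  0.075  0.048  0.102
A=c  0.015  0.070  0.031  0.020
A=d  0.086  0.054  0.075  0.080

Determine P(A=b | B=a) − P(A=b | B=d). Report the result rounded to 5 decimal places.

P(B=a) = 0.019 + 0.088 + 0.015 + 0.086 = 0.208; P(A=b | B=a) = 0.088/0.208 = 0.423077.
P(B=d) = 0.052 + 0.102 + 0.020 + 0.080 = 0.254; P(A=b | B=d) = 0.102/0.254 = 0.401575.
Difference = 0.02150.

0.02150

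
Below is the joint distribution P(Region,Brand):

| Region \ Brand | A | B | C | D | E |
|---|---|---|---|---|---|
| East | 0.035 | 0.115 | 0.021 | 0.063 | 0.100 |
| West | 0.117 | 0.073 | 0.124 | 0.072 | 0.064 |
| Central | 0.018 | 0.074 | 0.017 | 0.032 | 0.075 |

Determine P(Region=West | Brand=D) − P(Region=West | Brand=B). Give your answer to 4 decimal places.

P(Brand=D) = 0.063 + 0.072 + 0.032 = 0.167; P(Region=West | Brand=D) = 0.072/0.167 = 0.43114.
P(Brand=B) = 0.115 + 0.073 + 0.074 = 0.262; P(Region=West | Brand=B) = 0.073/0.262 = 0.27863.
Difference = 0.1525.

0.1525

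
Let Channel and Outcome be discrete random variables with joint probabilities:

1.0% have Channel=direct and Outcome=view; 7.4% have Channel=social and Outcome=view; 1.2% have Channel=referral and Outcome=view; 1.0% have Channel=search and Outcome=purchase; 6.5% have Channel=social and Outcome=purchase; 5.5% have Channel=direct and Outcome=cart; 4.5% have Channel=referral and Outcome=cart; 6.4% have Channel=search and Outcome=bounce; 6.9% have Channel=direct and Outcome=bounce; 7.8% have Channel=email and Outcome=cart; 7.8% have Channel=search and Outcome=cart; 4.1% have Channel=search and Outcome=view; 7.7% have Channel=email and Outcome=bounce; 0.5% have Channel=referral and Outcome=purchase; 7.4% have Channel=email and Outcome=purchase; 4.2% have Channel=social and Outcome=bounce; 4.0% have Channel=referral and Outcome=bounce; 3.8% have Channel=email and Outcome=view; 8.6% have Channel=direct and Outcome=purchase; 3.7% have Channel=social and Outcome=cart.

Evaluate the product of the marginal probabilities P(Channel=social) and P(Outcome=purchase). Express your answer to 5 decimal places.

P(Channel=social) = 0.042 + 0.074 + 0.037 + 0.065 = 0.218.
P(Outcome=purchase) = 0.074 + 0.010 + 0.065 + 0.086 + 0.005 = 0.240.
Product: 0.218 × 0.240 = 0.05232.

0.05232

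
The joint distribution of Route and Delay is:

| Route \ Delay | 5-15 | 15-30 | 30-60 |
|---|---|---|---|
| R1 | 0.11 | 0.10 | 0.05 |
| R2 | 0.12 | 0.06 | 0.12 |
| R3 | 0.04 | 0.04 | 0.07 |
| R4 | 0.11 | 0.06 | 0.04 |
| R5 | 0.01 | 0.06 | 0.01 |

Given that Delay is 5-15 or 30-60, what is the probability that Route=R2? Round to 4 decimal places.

P(Delay=5-15) = 0.11 + 0.12 + 0.04 + 0.11 + 0.01 = 0.39.
P(Delay=30-60) = 0.05 + 0.12 + 0.07 + 0.04 + 0.01 = 0.29.
P(Delay ∈ {5-15, 30-60}) = 0.39 + 0.29 = 0.68; P(Route=R2, Delay ∈ {5-15, 30-60}) = 0.12 + 0.12 = 0.24.
P(Route=R2 | Delay ∈ {5-15, 30-60}) = 0.24/0.68 = 0.3529.

0.3529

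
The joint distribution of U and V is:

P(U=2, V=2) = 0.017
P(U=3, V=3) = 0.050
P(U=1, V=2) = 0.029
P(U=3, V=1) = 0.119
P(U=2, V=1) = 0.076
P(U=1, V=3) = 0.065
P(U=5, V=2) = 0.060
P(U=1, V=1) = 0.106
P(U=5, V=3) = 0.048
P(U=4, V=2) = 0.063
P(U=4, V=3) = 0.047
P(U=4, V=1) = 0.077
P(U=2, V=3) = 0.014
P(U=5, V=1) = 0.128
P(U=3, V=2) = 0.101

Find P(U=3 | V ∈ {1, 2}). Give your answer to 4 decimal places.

P(V=1) = 0.106 + 0.076 + 0.119 + 0.077 + 0.128 = 0.506.
P(V=2) = 0.029 + 0.017 + 0.101 + 0.063 + 0.060 = 0.270.
P(V ∈ {1, 2}) = 0.506 + 0.270 = 0.776; P(U=3, V ∈ {1, 2}) = 0.119 + 0.101 = 0.220.
P(U=3 | V ∈ {1, 2}) = 0.220/0.776 = 0.2835.

0.2835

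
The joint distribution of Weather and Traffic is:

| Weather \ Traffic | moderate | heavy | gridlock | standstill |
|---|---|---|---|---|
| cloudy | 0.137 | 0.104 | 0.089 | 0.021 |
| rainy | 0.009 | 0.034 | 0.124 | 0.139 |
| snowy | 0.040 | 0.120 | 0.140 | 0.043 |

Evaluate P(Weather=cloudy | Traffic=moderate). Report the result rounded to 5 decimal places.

P(Traffic=moderate) = 0.137 + 0.009 + 0.040 = 0.186.
P(Weather=cloudy | Traffic=moderate) = 0.137/0.186 = 0.73656.

0.73656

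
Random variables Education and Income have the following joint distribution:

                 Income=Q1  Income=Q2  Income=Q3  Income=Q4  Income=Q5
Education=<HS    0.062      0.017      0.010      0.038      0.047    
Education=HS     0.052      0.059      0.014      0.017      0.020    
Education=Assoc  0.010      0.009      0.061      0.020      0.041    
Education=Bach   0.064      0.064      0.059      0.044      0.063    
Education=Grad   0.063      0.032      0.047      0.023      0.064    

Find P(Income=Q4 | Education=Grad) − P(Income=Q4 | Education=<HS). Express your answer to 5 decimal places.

P(Education=Grad) = 0.063 + 0.032 + 0.047 + 0.023 + 0.064 = 0.229; P(Income=Q4 | Education=Grad) = 0.023/0.229 = 0.100437.
P(Education=<HS) = 0.062 + 0.017 + 0.010 + 0.038 + 0.047 = 0.174; P(Income=Q4 | Education=<HS) = 0.038/0.174 = 0.218391.
Difference = -0.11795.

-0.11795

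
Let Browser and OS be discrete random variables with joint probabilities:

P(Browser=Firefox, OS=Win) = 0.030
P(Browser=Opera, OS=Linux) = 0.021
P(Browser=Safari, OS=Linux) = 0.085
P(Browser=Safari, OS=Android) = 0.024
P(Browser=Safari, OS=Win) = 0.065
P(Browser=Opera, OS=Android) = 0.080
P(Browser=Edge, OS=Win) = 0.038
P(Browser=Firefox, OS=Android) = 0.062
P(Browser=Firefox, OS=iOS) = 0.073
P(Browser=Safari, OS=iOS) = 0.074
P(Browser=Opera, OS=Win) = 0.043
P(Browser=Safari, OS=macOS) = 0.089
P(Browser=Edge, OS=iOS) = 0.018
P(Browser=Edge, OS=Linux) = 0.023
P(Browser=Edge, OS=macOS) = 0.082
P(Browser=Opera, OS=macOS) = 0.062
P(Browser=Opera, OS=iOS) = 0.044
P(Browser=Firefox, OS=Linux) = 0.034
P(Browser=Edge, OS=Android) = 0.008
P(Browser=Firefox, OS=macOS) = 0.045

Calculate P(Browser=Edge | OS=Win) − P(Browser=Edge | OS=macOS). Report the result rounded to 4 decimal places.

P(OS=Win) = 0.030 + 0.065 + 0.038 + 0.043 = 0.176; P(Browser=Edge | OS=Win) = 0.038/0.176 = 0.21591.
P(OS=macOS) = 0.045 + 0.089 + 0.082 + 0.062 = 0.278; P(Browser=Edge | OS=macOS) = 0.082/0.278 = 0.29496.
Difference = -0.0791.

-0.0791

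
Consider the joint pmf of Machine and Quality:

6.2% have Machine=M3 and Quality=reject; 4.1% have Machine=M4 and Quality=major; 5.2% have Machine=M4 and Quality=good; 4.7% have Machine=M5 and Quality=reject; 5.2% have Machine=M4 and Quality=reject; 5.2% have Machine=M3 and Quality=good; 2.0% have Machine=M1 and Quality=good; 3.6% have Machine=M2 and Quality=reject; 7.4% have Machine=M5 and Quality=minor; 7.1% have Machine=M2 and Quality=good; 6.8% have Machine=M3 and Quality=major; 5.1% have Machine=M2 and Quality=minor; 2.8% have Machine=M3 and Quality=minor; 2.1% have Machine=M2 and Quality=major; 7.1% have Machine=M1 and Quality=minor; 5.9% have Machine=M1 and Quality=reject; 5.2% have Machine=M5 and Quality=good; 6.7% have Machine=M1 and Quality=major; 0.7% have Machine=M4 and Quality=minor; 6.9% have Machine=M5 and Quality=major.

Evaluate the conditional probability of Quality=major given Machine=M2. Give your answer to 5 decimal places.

0.11732

P(Machine=M2) = 0.071 + 0.051 + 0.021 + 0.036 = 0.179.
P(Quality=major | Machine=M2) = 0.021/0.179 = 0.11732.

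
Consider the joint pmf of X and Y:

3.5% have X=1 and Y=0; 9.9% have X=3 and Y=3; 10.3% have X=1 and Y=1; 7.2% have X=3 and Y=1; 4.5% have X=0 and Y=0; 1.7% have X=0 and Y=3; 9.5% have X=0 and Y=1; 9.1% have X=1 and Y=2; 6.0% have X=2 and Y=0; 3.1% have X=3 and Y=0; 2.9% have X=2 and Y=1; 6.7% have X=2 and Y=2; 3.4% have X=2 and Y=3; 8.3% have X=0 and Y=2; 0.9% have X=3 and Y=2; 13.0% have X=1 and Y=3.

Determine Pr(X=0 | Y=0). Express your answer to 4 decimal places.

P(Y=0) = 0.045 + 0.035 + 0.060 + 0.031 = 0.171.
P(X=0 | Y=0) = 0.045/0.171 = 0.2632.

0.2632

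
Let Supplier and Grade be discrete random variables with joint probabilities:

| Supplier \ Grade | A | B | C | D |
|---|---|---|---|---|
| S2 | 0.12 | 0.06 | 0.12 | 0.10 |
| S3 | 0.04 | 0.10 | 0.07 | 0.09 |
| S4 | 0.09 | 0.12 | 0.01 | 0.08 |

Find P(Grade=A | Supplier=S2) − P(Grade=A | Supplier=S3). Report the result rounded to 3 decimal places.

P(Supplier=S2) = 0.12 + 0.06 + 0.12 + 0.10 = 0.40; P(Grade=A | Supplier=S2) = 0.12/0.40 = 0.3000.
P(Supplier=S3) = 0.04 + 0.10 + 0.07 + 0.09 = 0.30; P(Grade=A | Supplier=S3) = 0.04/0.30 = 0.1333.
Difference = 0.167.

0.167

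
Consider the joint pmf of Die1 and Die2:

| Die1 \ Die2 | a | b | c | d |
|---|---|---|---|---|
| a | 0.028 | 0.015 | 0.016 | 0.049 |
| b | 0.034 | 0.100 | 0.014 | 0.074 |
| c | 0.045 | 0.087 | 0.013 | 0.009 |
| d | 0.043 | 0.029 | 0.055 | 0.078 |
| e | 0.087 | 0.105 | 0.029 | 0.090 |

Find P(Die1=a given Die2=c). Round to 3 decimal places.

P(Die2=c) = 0.016 + 0.014 + 0.013 + 0.055 + 0.029 = 0.127.
P(Die1=a | Die2=c) = 0.016/0.127 = 0.126.

0.126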